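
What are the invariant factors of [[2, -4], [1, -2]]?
x^2

The Jordan structure of A has elementary divisors x^2. Arranging the block sizes at each eigenvalue in decreasing order and taking row products gives the invariant factors.

Invariant factors (smallest first, each dividing the next): x^2.

Check: the last factor x^2 is the minimal polynomial, and the product x^2 is the characteristic polynomial.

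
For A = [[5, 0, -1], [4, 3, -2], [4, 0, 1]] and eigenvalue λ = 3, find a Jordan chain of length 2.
We seek v_1 ∈ ker((A - 3I)^2) \ ker(A - 3I), then set v_{i+1} = (A - 3I) v_i.

One such chain is v_1 = [[1, 0, 1]]^T, v_2 = [[1, 2, 2]]^T. Check: (A - 3I) v_2 = [[0, 0, 0]]^T = 0.

v_1 = [[1, 0, 1]]^T, v_2 = [[1, 2, 2]]^T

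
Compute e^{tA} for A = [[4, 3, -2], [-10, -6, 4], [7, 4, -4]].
e^{tA} = [[(-4*t^2 + 6*t + 1)*e^{-2*t}, t*(3 - t)*e^{-2*t}, 2*t*(t - 1)*e^{-2*t}], [2*t*(2*t - 5)*e^{-2*t}, (t^2 - 4*t + 1)*e^{-2*t}, 2*t*(2 - t)*e^{-2*t}], [t*(7 - 6*t)*e^{-2*t}, t*(8 - 3*t)*e^{-2*t}/2, (3*t^2 - 2*t + 1)*e^{-2*t}]]

A has Jordan form J = [[-2, 1, 0], [0, -2, 1], [0, 0, -2]] with A = PJP^{-1}, so e^{tA} = P e^{tJ} P^{-1}.

For a Jordan block J_k(λ), e^{tJ_k(λ)} = e^{λt} · (I + tN + t^2 N^2/2! + ... + t^{k-1} N^{k-1}/(k-1)!) where N is the nilpotent superdiagonal part.

Assembling the blocks and conjugating back gives the entries of e^{tA} as shown above.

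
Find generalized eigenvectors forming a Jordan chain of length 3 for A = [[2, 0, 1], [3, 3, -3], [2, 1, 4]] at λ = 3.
v_1 = [[1, -2, 0]]^T, v_2 = [[-1, 3, 0]]^T, v_3 = [[1, -3, 1]]^T

We seek v_1 ∈ ker((A - 3I)^3) \ ker((A - 3I)^2), then set v_{i+1} = (A - 3I) v_i.

One such chain is v_1 = [[1, -2, 0]]^T, v_2 = [[-1, 3, 0]]^T, v_3 = [[1, -3, 1]]^T. Check: (A - 3I) v_3 = [[0, 0, 0]]^T = 0.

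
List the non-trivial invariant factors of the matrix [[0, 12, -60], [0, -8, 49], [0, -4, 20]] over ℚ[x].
The Jordan structure of A has elementary divisors x, (x - 6)^2. Arranging the block sizes at each eigenvalue in decreasing order and taking row products gives the invariant factors.

Invariant factors (smallest first, each dividing the next): x(x - 6)^2.

Check: the last factor x(x - 6)^2 is the minimal polynomial, and the product x(x - 6)^2 is the characteristic polynomial.

x(x - 6)^2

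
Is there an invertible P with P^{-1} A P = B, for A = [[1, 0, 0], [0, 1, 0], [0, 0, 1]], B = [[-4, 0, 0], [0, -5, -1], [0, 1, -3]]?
No.

trace(A) = 3 but trace(B) = -12. The trace is a similarity invariant, so A and B are not similar.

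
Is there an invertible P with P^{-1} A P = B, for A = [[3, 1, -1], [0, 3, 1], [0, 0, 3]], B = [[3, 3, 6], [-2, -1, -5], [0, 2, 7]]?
Two matrices over a field are similar if and only if they have the same invariant factors.

Both A and B have characteristic polynomial (x - 3)^3 and minimal polynomial (x - 3)^3. Computing further, both have invariant factors (x - 3)^3. Hence A and B are similar.

Yes.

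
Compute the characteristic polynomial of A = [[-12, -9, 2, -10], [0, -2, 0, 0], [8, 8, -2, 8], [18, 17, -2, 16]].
χ_A(x) = (x - 6)(x + 2)^3

xI - A = [[x + 12, 9, -2, 10], [0, x + 2, 0, 0], [-8, -8, x + 2, -8], [-18, -17, 2, x - 16]].

Expanding det(xI - A) along the first row:
det(xI - A) = + (x + 12)·det([[x + 2, 0, 0], [-8, x + 2, -8], [-17, 2, x - 16]]) - (9)·det([[0, 0, 0], [-8, x + 2, -8], [-18, 2, x - 16]]) + (-2)·det([[0, x + 2, 0], [-8, -8, -8], [-18, -17, x - 16]]) - (10)·det([[0, x + 2, 0], [-8, -8, x + 2], [-18, -17, 2]]).

Evaluating gives χ_A(x) = x^4 - 24x^2 - 64x - 48 = (x - 6)(x + 2)^3.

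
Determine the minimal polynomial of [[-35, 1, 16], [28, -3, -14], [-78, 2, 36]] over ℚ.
m_A(x) = (x - 4)(x + 3)^2

The characteristic polynomial factors as (x - 4)(x + 3)^2. The minimal polynomial is ∏(x - λ)^{k_λ} where k_λ is the size of the largest Jordan block at λ.

For λ = -3: rank(A + 3I) = 2, and the largest Jordan block has size 2 (the smallest k with rank((A + 3I)^k) = rank((A + 3I)^(k+1))).
For λ = 4: rank(A - 4I) = 2, and the largest Jordan block has size 1 (the smallest k with rank((A - 4I)^k) = rank((A - 4I)^(k+1))).

So m_A(x) = (x - 4)(x + 3)^2.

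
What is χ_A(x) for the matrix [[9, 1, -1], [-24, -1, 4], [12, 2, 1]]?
xI - A = [[x - 9, -1, 1], [24, x + 1, -4], [-12, -2, x - 1]].

Expanding det(xI - A) along the first row:
det(xI - A) = + (x - 9)·det([[x + 1, -4], [-2, x - 1]]) - (-1)·det([[24, -4], [-12, x - 1]]) + (1)·det([[24, x + 1], [-12, -2]]).

Evaluating gives χ_A(x) = x^3 - 9x^2 + 27x - 27 = (x - 3)^3.

χ_A(x) = (x - 3)^3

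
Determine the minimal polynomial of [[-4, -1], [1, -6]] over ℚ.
m_A(x) = (x + 5)^2

The characteristic polynomial factors as (x + 5)^2. The minimal polynomial is ∏(x - λ)^{k_λ} where k_λ is the size of the largest Jordan block at λ.

For λ = -5: rank(A + 5I) = 1, and the largest Jordan block has size 2 (the smallest k with rank((A + 5I)^k) = rank((A + 5I)^(k+1))).

So m_A(x) = (x + 5)^2.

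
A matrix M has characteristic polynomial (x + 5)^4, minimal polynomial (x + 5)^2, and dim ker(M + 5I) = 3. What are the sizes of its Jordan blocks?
Jordan blocks: (-5, 2), (-5, 1), (-5, 1)

λ = -5: algebraic multiplicity 4 (exponent in χ_M), largest block size 2 (exponent in m_M), 3 blocks (geometric multiplicity). These force block sizes [2, 1, 1].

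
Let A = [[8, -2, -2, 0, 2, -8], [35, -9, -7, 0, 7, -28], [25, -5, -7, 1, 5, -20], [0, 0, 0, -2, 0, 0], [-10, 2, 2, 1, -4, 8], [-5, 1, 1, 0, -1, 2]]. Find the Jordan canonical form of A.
J = [[-2, 1, 0, 0, 0, 0], [0, -2, 0, 0, 0, 0], [0, 0, -2, 1, 0, 0], [0, 0, 0, -2, 0, 0], [0, 0, 0, 0, -2, 0], [0, 0, 0, 0, 0, -2]]

The characteristic polynomial is det(xI - A) = (x + 2)^6, so the eigenvalues are -2 (algebraic multiplicity 6).

For λ = -2: rank(A + 2I) = 2, rank((A + 2I)^2) = 0. The eigenspace has dimension 6 - 2 = 4, so there are 4 Jordan blocks; the rank sequence gives block sizes [2, 2, 1, 1].

Assembling the blocks gives the Jordan form J above.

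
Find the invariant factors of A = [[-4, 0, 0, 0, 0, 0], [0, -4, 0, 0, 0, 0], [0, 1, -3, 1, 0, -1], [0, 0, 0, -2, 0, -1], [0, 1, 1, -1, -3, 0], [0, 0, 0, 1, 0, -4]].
(x + 3)^2(x + 4), (x + 3)^2(x + 4)

The Jordan structure of A has elementary divisors (x + 4), (x + 4), (x + 3)^2, (x + 3)^2. Arranging the block sizes at each eigenvalue in decreasing order and taking row products gives the invariant factors.

Invariant factors (smallest first, each dividing the next): (x + 3)^2(x + 4), (x + 3)^2(x + 4).

Check: the last factor (x + 3)^2(x + 4) is the minimal polynomial, and the product (x + 3)^4(x + 4)^2 is the characteristic polynomial.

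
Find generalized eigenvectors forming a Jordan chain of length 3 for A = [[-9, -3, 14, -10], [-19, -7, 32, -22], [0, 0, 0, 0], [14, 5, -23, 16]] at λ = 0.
v_1 = [[0, 3, 1, 0]]^T, v_2 = [[5, 11, 0, -8]]^T, v_3 = [[2, 4, 0, -3]]^T

We seek v_1 ∈ ker(A^3) \ ker(A^2), then set v_{i+1} = A v_i.

One such chain is v_1 = [[0, 3, 1, 0]]^T, v_2 = [[5, 11, 0, -8]]^T, v_3 = [[2, 4, 0, -3]]^T. Check: A v_3 = [[0, 0, 0, 0]]^T = 0.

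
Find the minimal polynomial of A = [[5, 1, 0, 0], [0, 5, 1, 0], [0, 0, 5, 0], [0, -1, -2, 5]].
The characteristic polynomial factors as (x - 5)^4. The minimal polynomial is ∏(x - λ)^{k_λ} where k_λ is the size of the largest Jordan block at λ.

For λ = 5: rank(A - 5I) = 2, and the largest Jordan block has size 3 (the smallest k with rank((A - 5I)^k) = rank((A - 5I)^(k+1))).

So m_A(x) = (x - 5)^3.

m_A(x) = (x - 5)^3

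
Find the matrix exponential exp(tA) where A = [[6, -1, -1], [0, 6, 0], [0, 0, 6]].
A has Jordan form J = [[6, 1, 0], [0, 6, 0], [0, 0, 6]] with A = PJP^{-1}, so e^{tA} = P e^{tJ} P^{-1}.

For a Jordan block J_k(λ), e^{tJ_k(λ)} = e^{λt} · (I + tN + t^2 N^2/2! + ... + t^{k-1} N^{k-1}/(k-1)!) where N is the nilpotent superdiagonal part.

Assembling the blocks and conjugating back gives the entries of e^{tA} as shown above.

e^{tA} = [[e^{6*t}, -t*e^{6*t}, -t*e^{6*t}], [0, e^{6*t}, 0], [0, 0, e^{6*t}]]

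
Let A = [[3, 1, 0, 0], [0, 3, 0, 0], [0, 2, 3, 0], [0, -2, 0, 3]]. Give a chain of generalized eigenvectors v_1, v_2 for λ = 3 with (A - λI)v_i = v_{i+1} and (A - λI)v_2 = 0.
v_1 = [[-2, 1, -1, 6]]^T, v_2 = [[1, 0, 2, -2]]^T

We seek v_1 ∈ ker((A - 3I)^2) \ ker(A - 3I), then set v_{i+1} = (A - 3I) v_i.

One such chain is v_1 = [[-2, 1, -1, 6]]^T, v_2 = [[1, 0, 2, -2]]^T. Check: (A - 3I) v_2 = [[0, 0, 0, 0]]^T = 0.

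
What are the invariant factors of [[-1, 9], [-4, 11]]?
(x - 5)^2

The Jordan structure of A has elementary divisors (x - 5)^2. Arranging the block sizes at each eigenvalue in decreasing order and taking row products gives the invariant factors.

Invariant factors (smallest first, each dividing the next): (x - 5)^2.

Check: the last factor (x - 5)^2 is the minimal polynomial, and the product (x - 5)^2 is the characteristic polynomial.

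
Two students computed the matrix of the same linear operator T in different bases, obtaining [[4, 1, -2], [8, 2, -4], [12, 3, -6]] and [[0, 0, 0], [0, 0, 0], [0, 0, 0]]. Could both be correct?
No.

Both have characteristic polynomial x^3, but the minimal polynomial of A is x^2 while the minimal polynomial of B is x. The minimal polynomial is a similarity invariant, so A and B are not similar.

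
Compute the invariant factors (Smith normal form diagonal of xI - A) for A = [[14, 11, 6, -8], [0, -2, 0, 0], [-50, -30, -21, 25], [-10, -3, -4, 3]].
(x + 1)^2(x + 2)^2

The Jordan structure of A has elementary divisors (x + 2)^2, (x + 1)^2. Arranging the block sizes at each eigenvalue in decreasing order and taking row products gives the invariant factors.

Invariant factors (smallest first, each dividing the next): (x + 1)^2(x + 2)^2.

Check: the last factor (x + 1)^2(x + 2)^2 is the minimal polynomial, and the product (x + 1)^2(x + 2)^2 is the characteristic polynomial.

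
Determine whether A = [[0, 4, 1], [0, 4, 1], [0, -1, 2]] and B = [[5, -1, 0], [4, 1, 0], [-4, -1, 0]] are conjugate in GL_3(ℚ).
Yes.

Two matrices over a field are similar if and only if they have the same invariant factors.

Both A and B have characteristic polynomial x(x - 3)^2 and minimal polynomial x(x - 3)^2. Computing further, both have invariant factors x(x - 3)^2. Hence A and B are similar.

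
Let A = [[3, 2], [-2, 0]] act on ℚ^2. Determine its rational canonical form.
The invariant factors of A (the non-unit diagonal entries of the Smith normal form of xI - A over ℚ[x]) are x^2 - 3x + 4, each dividing the next. The characteristic polynomial is their product, x^2 - 3x + 4.

The rational canonical form is the block-diagonal matrix of companion matrices C(f_i):
R = [[0, -4], [1, 3]].

Note the characteristic polynomial does not split into linear factors over ℚ, so A has no Jordan form over ℚ; the rational canonical form exists over any field.

R = [[0, -4], [1, 3]]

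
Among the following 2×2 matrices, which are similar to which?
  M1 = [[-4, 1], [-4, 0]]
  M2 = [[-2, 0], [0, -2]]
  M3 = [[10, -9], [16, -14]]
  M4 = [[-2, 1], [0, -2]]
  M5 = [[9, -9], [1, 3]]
Characteristic polynomials: χ_{M1} = (x + 2)^2, χ_{M2} = (x + 2)^2, χ_{M3} = (x + 2)^2, χ_{M4} = (x + 2)^2, χ_{M5} = (x - 6)^2.

{M1, M3, M4}: invariant factors (x + 2)^2.

{M2}: invariant factors x + 2, x + 2.

{M5}: invariant factors (x - 6)^2.

Matrices are similar if and only if their invariant-factor lists agree; the partition into similarity classes is {M1, M3, M4}, {M2}, {M5}.

3 classes: {M1, M3, M4}, {M2}, {M5}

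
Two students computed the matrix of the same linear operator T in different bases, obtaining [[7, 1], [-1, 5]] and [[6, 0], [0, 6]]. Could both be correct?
No.

Both have characteristic polynomial (x - 6)^2, but the minimal polynomial of A is (x - 6)^2 while the minimal polynomial of B is x - 6. The minimal polynomial is a similarity invariant, so A and B are not similar.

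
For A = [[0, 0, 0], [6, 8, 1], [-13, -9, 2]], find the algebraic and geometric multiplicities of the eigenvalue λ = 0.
algebraic multiplicity 1, geometric multiplicity 1

The characteristic polynomial is x(x - 5)^2, so the factor x appears with exponent 1: the algebraic multiplicity is 1.

rank(A) = 2, so the eigenspace has dimension 3 - 2 = 1: the geometric multiplicity is 1.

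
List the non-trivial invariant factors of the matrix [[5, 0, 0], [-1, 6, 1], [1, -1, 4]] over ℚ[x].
The Jordan structure of A has elementary divisors (x - 5)^2, (x - 5). Arranging the block sizes at each eigenvalue in decreasing order and taking row products gives the invariant factors.

Invariant factors (smallest first, each dividing the next): x - 5, (x - 5)^2.

Check: the last factor (x - 5)^2 is the minimal polynomial, and the product (x - 5)^3 is the characteristic polynomial.

x - 5, (x - 5)^2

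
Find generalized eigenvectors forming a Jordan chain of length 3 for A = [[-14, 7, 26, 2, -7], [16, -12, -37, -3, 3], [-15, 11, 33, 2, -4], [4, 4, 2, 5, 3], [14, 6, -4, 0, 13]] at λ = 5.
v_1 = [[0, -2, 1, 0, 2]]^T, v_2 = [[-2, 3, -2, 0, 0]]^T, v_3 = [[7, -9, 7, 0, -2]]^T

We seek v_1 ∈ ker((A - 5I)^3) \ ker((A - 5I)^2), then set v_{i+1} = (A - 5I) v_i.

One such chain is v_1 = [[0, -2, 1, 0, 2]]^T, v_2 = [[-2, 3, -2, 0, 0]]^T, v_3 = [[7, -9, 7, 0, -2]]^T. Check: (A - 5I) v_3 = [[0, 0, 0, 0, 0]]^T = 0.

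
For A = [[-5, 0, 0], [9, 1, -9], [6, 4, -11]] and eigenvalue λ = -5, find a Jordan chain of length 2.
We seek v_1 ∈ ker((A + 5I)^2) \ ker(A + 5I), then set v_{i+1} = (A + 5I) v_i.

One such chain is v_1 = [[0, -5, -3]]^T, v_2 = [[0, -3, -2]]^T. Check: (A + 5I) v_2 = [[0, 0, 0]]^T = 0.

v_1 = [[0, -5, -3]]^T, v_2 = [[0, -3, -2]]^T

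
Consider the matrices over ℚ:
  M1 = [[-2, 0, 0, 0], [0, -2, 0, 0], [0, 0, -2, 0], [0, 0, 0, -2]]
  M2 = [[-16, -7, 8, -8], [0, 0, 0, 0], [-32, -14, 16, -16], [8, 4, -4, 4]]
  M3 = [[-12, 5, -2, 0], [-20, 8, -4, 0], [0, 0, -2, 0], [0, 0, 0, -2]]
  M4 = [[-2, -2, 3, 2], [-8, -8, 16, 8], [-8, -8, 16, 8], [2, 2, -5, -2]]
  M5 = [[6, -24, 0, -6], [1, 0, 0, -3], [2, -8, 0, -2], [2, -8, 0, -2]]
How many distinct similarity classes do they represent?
3 classes: {M1}, {M2, M4, M5}, {M3}

Characteristic polynomials: χ_{M1} = (x + 2)^4, χ_{M2} = x^3(x - 4), χ_{M3} = (x + 2)^4, χ_{M4} = x^3(x - 4), χ_{M5} = x^3(x - 4).

{M1}: invariant factors x + 2, x + 2, x + 2, x + 2.

{M2, M4, M5}: invariant factors x, x^2(x - 4).

{M3}: invariant factors x + 2, x + 2, (x + 2)^2.

Matrices are similar if and only if their invariant-factor lists agree; the partition into similarity classes is {M1}, {M2, M4, M5}, {M3}.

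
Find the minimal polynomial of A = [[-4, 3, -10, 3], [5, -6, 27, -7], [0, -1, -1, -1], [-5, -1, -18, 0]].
m_A(x) = (x - 1)(x + 4)^3

The characteristic polynomial factors as (x - 1)(x + 4)^3. The minimal polynomial is ∏(x - λ)^{k_λ} where k_λ is the size of the largest Jordan block at λ.

For λ = -4: rank(A + 4I) = 3, and the largest Jordan block has size 3 (the smallest k with rank((A + 4I)^k) = rank((A + 4I)^(k+1))).
For λ = 1: rank(A - I) = 3, and the largest Jordan block has size 1 (the smallest k with rank((A - I)^k) = rank((A - I)^(k+1))).

So m_A(x) = (x - 1)(x + 4)^3.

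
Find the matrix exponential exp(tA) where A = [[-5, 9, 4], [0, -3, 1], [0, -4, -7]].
A has Jordan form J = [[-5, 1, 0], [0, -5, 1], [0, 0, -5]] with A = PJP^{-1}, so e^{tA} = P e^{tJ} P^{-1}.

For a Jordan block J_k(λ), e^{tJ_k(λ)} = e^{λt} · (I + tN + t^2 N^2/2! + ... + t^{k-1} N^{k-1}/(k-1)!) where N is the nilpotent superdiagonal part.

Assembling the blocks and conjugating back gives the entries of e^{tA} as shown above.

e^{tA} = [[e^{-5*t}, t*(t + 9)*e^{-5*t}, t*(t + 8)*e^{-5*t}/2], [0, (2*t + 1)*e^{-5*t}, t*e^{-5*t}], [0, -4*t*e^{-5*t}, (1 - 2*t)*e^{-5*t}]]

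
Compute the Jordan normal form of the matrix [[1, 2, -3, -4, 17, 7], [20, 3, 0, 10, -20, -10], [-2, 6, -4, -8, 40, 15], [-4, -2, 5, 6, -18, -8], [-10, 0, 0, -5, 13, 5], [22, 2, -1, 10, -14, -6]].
The characteristic polynomial is det(xI - A) = (x - 3)^5(x + 2), so the eigenvalues are -2 (algebraic multiplicity 1), 3 (algebraic multiplicity 5).

For λ = -2: algebraic multiplicity 1 gives one 1×1 block.

For λ = 3: rank(A - 3I) = 3, rank((A - 3I)^2) = 1. The eigenspace has dimension 6 - 3 = 3, so there are 3 Jordan blocks; the rank sequence gives block sizes [2, 2, 1].

Assembling the blocks gives the Jordan form J above.

J = [[-2, 0, 0, 0, 0, 0], [0, 3, 1, 0, 0, 0], [0, 0, 3, 0, 0, 0], [0, 0, 0, 3, 1, 0], [0, 0, 0, 0, 3, 0], [0, 0, 0, 0, 0, 3]]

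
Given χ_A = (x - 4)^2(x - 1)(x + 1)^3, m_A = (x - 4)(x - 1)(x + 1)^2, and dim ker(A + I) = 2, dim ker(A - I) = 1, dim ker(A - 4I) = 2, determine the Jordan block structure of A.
Jordan blocks: (-1, 2), (-1, 1), (1, 1), (4, 1), (4, 1)

λ = -1: algebraic multiplicity 3 (exponent in χ_A), largest block size 2 (exponent in m_A), 2 blocks (geometric multiplicity). These force block sizes [2, 1].
λ = 1: algebraic multiplicity 1 (exponent in χ_A), largest block size 1 (exponent in m_A), 1 block (geometric multiplicity). This forces block sizes [1].
λ = 4: algebraic multiplicity 2 (exponent in χ_A), largest block size 1 (exponent in m_A), 2 blocks (geometric multiplicity). These force block sizes [1, 1].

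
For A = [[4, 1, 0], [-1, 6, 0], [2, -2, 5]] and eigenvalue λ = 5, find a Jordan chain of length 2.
We seek v_1 ∈ ker((A - 5I)^2) \ ker(A - 5I), then set v_{i+1} = (A - 5I) v_i.

One such chain is v_1 = [[0, 1, 0]]^T, v_2 = [[1, 1, -2]]^T. Check: (A - 5I) v_2 = [[0, 0, 0]]^T = 0.

v_1 = [[0, 1, 0]]^T, v_2 = [[1, 1, -2]]^T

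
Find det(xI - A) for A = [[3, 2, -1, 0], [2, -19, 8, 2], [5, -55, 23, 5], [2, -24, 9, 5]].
χ_A(x) = (x - 3)^4

xI - A = [[x - 3, -2, 1, 0], [-2, x + 19, -8, -2], [-5, 55, x - 23, -5], [-2, 24, -9, x - 5]].

Expanding det(xI - A) along the first row:
det(xI - A) = + (x - 3)·det([[x + 19, -8, -2], [55, x - 23, -5], [24, -9, x - 5]]) - (-2)·det([[-2, -8, -2], [-5, x - 23, -5], [-2, -9, x - 5]]) + (1)·det([[-2, x + 19, -2], [-5, 55, -5], [-2, 24, x - 5]]) - (0)·det([[-2, x + 19, -8], [-5, 55, x - 23], [-2, 24, -9]]).

Evaluating gives χ_A(x) = x^4 - 12x^3 + 54x^2 - 108x + 81 = (x - 3)^4.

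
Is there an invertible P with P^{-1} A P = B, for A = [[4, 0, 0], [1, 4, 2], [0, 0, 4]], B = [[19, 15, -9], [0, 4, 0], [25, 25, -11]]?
Two matrices over a field are similar if and only if they have the same invariant factors.

Both A and B have characteristic polynomial (x - 4)^3 and minimal polynomial (x - 4)^2. Computing further, both have invariant factors x - 4, (x - 4)^2. Hence A and B are similar.

Yes.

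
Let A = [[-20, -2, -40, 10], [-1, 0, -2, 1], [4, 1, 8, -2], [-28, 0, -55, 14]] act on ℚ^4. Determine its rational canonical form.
R = [[0, 0, 0, 6], [1, 0, 0, 1], [0, 1, 0, -2], [0, 0, 1, 2]]

The invariant factors of A (the non-unit diagonal entries of the Smith normal form of xI - A over ℚ[x]) are (x - 2)(x + 1)(x^2 - x + 3), each dividing the next. The characteristic polynomial is their product, (x - 2)(x + 1)(x^2 - x + 3).

The rational canonical form is the block-diagonal matrix of companion matrices C(f_i):
R = [[0, 0, 0, 6], [1, 0, 0, 1], [0, 1, 0, -2], [0, 0, 1, 2]].

Note the characteristic polynomial does not split into linear factors over ℚ, so A has no Jordan form over ℚ; the rational canonical form exists over any field.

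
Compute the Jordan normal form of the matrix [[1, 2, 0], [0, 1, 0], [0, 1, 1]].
J = [[1, 1, 0], [0, 1, 0], [0, 0, 1]]

The characteristic polynomial is det(xI - A) = (x - 1)^3, so the eigenvalues are 1 (algebraic multiplicity 3).

For λ = 1: rank(A - I) = 1, rank((A - I)^2) = 0. The eigenspace has dimension 3 - 1 = 2, so there are 2 Jordan blocks; the rank sequence gives block sizes [2, 1].

Assembling the blocks gives the Jordan form J above.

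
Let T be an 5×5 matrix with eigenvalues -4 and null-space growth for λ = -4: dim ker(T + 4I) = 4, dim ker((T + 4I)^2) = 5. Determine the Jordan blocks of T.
λ = -4: successive nullity increments [4, 1] count blocks of size ≥ k; block sizes are [2, 1, 1, 1].

Jordan blocks: (-4, 2), (-4, 1), (-4, 1), (-4, 1)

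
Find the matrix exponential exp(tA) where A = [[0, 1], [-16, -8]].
e^{tA} = [[(4*t + 1)*e^{-4*t}, t*e^{-4*t}], [-16*t*e^{-4*t}, (1 - 4*t)*e^{-4*t}]]

A has Jordan form J = [[-4, 1], [0, -4]] with A = PJP^{-1}, so e^{tA} = P e^{tJ} P^{-1}.

For a Jordan block J_k(λ), e^{tJ_k(λ)} = e^{λt} · (I + tN + t^2 N^2/2! + ... + t^{k-1} N^{k-1}/(k-1)!) where N is the nilpotent superdiagonal part.

Assembling the blocks and conjugating back gives the entries of e^{tA} as shown above.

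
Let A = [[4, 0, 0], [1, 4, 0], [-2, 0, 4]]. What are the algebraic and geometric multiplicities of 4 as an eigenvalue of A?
algebraic multiplicity 3, geometric multiplicity 2

The characteristic polynomial is (x - 4)^3, so the factor x - 4 appears with exponent 3: the algebraic multiplicity is 3.

rank(A - 4I) = 1, so the eigenspace has dimension 3 - 1 = 2: the geometric multiplicity is 2.

Since 2 < 3, A is not diagonalizable.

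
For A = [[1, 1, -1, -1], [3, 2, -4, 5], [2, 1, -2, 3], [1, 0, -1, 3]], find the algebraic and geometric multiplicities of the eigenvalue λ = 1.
The characteristic polynomial is (x - 1)^4, so the factor x - 1 appears with exponent 4: the algebraic multiplicity is 4.

rank(A - I) = 2, so the eigenspace has dimension 4 - 2 = 2: the geometric multiplicity is 2.

Since 2 < 4, A is not diagonalizable.

algebraic multiplicity 4, geometric multiplicity 2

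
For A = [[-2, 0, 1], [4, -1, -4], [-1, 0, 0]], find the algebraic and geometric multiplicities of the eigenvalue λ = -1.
The characteristic polynomial is (x + 1)^3, so the factor x + 1 appears with exponent 3: the algebraic multiplicity is 3.

rank(A + I) = 1, so the eigenspace has dimension 3 - 1 = 2: the geometric multiplicity is 2.

Since 2 < 3, A is not diagonalizable.

algebraic multiplicity 3, geometric multiplicity 2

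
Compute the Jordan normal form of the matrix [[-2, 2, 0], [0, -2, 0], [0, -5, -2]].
J = [[-2, 1, 0], [0, -2, 0], [0, 0, -2]]

The characteristic polynomial is det(xI - A) = (x + 2)^3, so the eigenvalues are -2 (algebraic multiplicity 3).

For λ = -2: rank(A + 2I) = 1, rank((A + 2I)^2) = 0. The eigenspace has dimension 3 - 1 = 2, so there are 2 Jordan blocks; the rank sequence gives block sizes [2, 1].

Assembling the blocks gives the Jordan form J above.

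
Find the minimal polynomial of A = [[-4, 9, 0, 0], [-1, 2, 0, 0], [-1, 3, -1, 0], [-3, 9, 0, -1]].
m_A(x) = (x + 1)^2

The characteristic polynomial factors as (x + 1)^4. The minimal polynomial is ∏(x - λ)^{k_λ} where k_λ is the size of the largest Jordan block at λ.

For λ = -1: rank(A + I) = 1, and the largest Jordan block has size 2 (the smallest k with rank((A + I)^k) = rank((A + I)^(k+1))).

So m_A(x) = (x + 1)^2.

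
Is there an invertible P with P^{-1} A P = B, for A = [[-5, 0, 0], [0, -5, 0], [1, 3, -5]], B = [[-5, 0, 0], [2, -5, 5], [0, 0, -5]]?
Two matrices over a field are similar if and only if they have the same invariant factors.

Both A and B have characteristic polynomial (x + 5)^3 and minimal polynomial (x + 5)^2. Computing further, both have invariant factors x + 5, (x + 5)^2. Hence A and B are similar.

Yes.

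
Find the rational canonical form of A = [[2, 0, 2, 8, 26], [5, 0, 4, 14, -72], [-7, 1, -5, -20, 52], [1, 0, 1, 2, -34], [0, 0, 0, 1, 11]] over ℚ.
The invariant factors of A (the non-unit diagonal entries of the Smith normal form of xI - A over ℚ[x]) are (x - 5)^2(x^3 + 4x - 2), each dividing the next. The characteristic polynomial is their product, (x - 5)^2(x^3 + 4x - 2).

The rational canonical form is the block-diagonal matrix of companion matrices C(f_i):
R = [[0, 0, 0, 0, 50], [1, 0, 0, 0, -120], [0, 1, 0, 0, 42], [0, 0, 1, 0, -29], [0, 0, 0, 1, 10]].

Note the characteristic polynomial does not split into linear factors over ℚ, so A has no Jordan form over ℚ; the rational canonical form exists over any field.

R = [[0, 0, 0, 0, 50], [1, 0, 0, 0, -120], [0, 1, 0, 0, 42], [0, 0, 1, 0, -29], [0, 0, 0, 1, 10]]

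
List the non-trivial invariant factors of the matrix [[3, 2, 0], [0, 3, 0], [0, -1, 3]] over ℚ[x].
x - 3, (x - 3)^2

The Jordan structure of A has elementary divisors (x - 3)^2, (x - 3). Arranging the block sizes at each eigenvalue in decreasing order and taking row products gives the invariant factors.

Invariant factors (smallest first, each dividing the next): x - 3, (x - 3)^2.

Check: the last factor (x - 3)^2 is the minimal polynomial, and the product (x - 3)^3 is the characteristic polynomial.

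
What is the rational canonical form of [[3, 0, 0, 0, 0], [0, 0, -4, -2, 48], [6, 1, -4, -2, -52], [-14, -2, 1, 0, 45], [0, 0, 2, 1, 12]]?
The invariant factors of A (the non-unit diagonal entries of the Smith normal form of xI - A over ℚ[x]) are x - 3, (x - 4)(x - 3)^2(x + 2), each dividing the next. The characteristic polynomial is their product, (x - 4)(x - 3)^3(x + 2).

The rational canonical form is the block-diagonal matrix of companion matrices C(f_i):
R = [[3, 0, 0, 0, 0], [0, 0, 0, 0, 72], [0, 1, 0, 0, -30], [0, 0, 1, 0, -13], [0, 0, 0, 1, 8]].

R = [[3, 0, 0, 0, 0], [0, 0, 0, 0, 72], [0, 1, 0, 0, -30], [0, 0, 1, 0, -13], [0, 0, 0, 1, 8]]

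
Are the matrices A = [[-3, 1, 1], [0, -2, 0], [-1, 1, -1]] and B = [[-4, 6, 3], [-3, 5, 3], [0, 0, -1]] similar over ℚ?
No.

trace(A) = -6 but trace(B) = 0. The trace is a similarity invariant, so A and B are not similar.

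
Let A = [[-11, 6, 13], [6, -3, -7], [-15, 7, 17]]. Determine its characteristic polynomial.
χ_A(x) = (x - 1)^3

xI - A = [[x + 11, -6, -13], [-6, x + 3, 7], [15, -7, x - 17]].

Expanding det(xI - A) along the first row:
det(xI - A) = + (x + 11)·det([[x + 3, 7], [-7, x - 17]]) - (-6)·det([[-6, 7], [15, x - 17]]) + (-13)·det([[-6, x + 3], [15, -7]]).

Evaluating gives χ_A(x) = x^3 - 3x^2 + 3x - 1 = (x - 1)^3.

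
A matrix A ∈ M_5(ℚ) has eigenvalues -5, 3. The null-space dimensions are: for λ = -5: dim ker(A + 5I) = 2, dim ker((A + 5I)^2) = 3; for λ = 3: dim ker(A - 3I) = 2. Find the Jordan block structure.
Jordan blocks: (-5, 2), (-5, 1), (3, 1), (3, 1)

λ = -5: successive nullity increments [2, 1] count blocks of size ≥ k; block sizes are [2, 1].
λ = 3: successive nullity increments [2] count blocks of size ≥ k; block sizes are [1, 1].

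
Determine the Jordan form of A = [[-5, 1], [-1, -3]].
The characteristic polynomial is det(xI - A) = (x + 4)^2, so the eigenvalues are -4 (algebraic multiplicity 2).

For λ = -4: rank(A + 4I) = 1, rank((A + 4I)^2) = 0. The eigenspace has dimension 2 - 1 = 1, so there is 1 Jordan block; the rank sequence gives block sizes [2].

Assembling the blocks gives the Jordan form J above.

J = [[-4, 1], [0, -4]]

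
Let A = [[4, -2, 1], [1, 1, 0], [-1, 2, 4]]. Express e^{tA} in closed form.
A has Jordan form J = [[3, 1, 0], [0, 3, 1], [0, 0, 3]] with A = PJP^{-1}, so e^{tA} = P e^{tJ} P^{-1}.

For a Jordan block J_k(λ), e^{tJ_k(λ)} = e^{λt} · (I + tN + t^2 N^2/2! + ... + t^{k-1} N^{k-1}/(k-1)!) where N is the nilpotent superdiagonal part.

Assembling the blocks and conjugating back gives the entries of e^{tA} as shown above.

e^{tA} = [[(-t^2 + t + 1)*e^{3*t}, 2*t*(t - 1)*e^{3*t}, t*(t + 1)*e^{3*t}], [t*(2 - t)*e^{3*t}/2, (t^2 - 2*t + 1)*e^{3*t}, t^2*e^{3*t}/2], [-t*e^{3*t}, 2*t*e^{3*t}, (t + 1)*e^{3*t}]]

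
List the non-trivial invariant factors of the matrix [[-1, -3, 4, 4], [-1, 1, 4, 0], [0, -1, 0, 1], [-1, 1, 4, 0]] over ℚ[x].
x^2, x^2

The Jordan structure of A has elementary divisors x^2, x^2. Arranging the block sizes at each eigenvalue in decreasing order and taking row products gives the invariant factors.

Invariant factors (smallest first, each dividing the next): x^2, x^2.

Check: the last factor x^2 is the minimal polynomial, and the product x^4 is the characteristic polynomial.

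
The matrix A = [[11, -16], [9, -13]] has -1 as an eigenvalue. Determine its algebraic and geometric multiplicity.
The characteristic polynomial is (x + 1)^2, so the factor x + 1 appears with exponent 2: the algebraic multiplicity is 2.

rank(A + I) = 1, so the eigenspace has dimension 2 - 1 = 1: the geometric multiplicity is 1.

Since 1 < 2, A is not diagonalizable.

algebraic multiplicity 2, geometric multiplicity 1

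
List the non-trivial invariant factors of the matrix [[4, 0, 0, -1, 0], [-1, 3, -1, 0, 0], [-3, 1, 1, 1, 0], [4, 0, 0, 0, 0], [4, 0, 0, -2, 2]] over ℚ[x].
The Jordan structure of A has elementary divisors (x - 2)^2, (x - 2)^2, (x - 2). Arranging the block sizes at each eigenvalue in decreasing order and taking row products gives the invariant factors.

Invariant factors (smallest first, each dividing the next): x - 2, (x - 2)^2, (x - 2)^2.

Check: the last factor (x - 2)^2 is the minimal polynomial, and the product (x - 2)^5 is the characteristic polynomial.

x - 2, (x - 2)^2, (x - 2)^2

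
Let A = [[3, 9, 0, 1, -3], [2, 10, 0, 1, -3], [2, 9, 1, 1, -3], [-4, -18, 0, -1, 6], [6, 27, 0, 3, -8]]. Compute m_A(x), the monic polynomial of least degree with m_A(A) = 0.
m_A(x) = (x - 1)^2

The characteristic polynomial factors as (x - 1)^5. The minimal polynomial is ∏(x - λ)^{k_λ} where k_λ is the size of the largest Jordan block at λ.

For λ = 1: rank(A - I) = 1, and the largest Jordan block has size 2 (the smallest k with rank((A - I)^k) = rank((A - I)^(k+1))).

So m_A(x) = (x - 1)^2.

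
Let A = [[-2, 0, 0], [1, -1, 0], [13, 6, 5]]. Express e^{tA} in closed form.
e^{tA} = [[e^{-2*t}, 0, 0], [(e^{t} - 1)*e^{-2*t}, e^{-t}, 0], [(2*e^{7*t} - e^{t} - 1)*e^{-2*t}, (e^{6*t} - 1)*e^{-t}, e^{5*t}]]

A has Jordan form J = [[-2, 0, 0], [0, -1, 0], [0, 0, 5]] with A = PJP^{-1}, so e^{tA} = P e^{tJ} P^{-1}.

For a Jordan block J_k(λ), e^{tJ_k(λ)} = e^{λt} · (I + tN + t^2 N^2/2! + ... + t^{k-1} N^{k-1}/(k-1)!) where N is the nilpotent superdiagonal part.

Assembling the blocks and conjugating back gives the entries of e^{tA} as shown above.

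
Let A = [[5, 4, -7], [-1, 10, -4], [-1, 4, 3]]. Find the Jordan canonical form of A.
The characteristic polynomial is det(xI - A) = (x - 6)^3, so the eigenvalues are 6 (algebraic multiplicity 3).

For λ = 6: rank(A - 6I) = 2, rank((A - 6I)^2) = 1, rank((A - 6I)^3) = 0. The eigenspace has dimension 3 - 2 = 1, so there is 1 Jordan block; the rank sequence gives block sizes [3].

Assembling the blocks gives the Jordan form J above.

J = [[6, 1, 0], [0, 6, 1], [0, 0, 6]]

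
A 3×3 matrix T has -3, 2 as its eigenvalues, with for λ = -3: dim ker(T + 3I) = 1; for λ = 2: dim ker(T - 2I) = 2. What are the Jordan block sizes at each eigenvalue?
Jordan blocks: (-3, 1), (2, 1), (2, 1)

λ = -3: successive nullity increments [1] count blocks of size ≥ k; block sizes are [1].
λ = 2: successive nullity increments [2] count blocks of size ≥ k; block sizes are [1, 1].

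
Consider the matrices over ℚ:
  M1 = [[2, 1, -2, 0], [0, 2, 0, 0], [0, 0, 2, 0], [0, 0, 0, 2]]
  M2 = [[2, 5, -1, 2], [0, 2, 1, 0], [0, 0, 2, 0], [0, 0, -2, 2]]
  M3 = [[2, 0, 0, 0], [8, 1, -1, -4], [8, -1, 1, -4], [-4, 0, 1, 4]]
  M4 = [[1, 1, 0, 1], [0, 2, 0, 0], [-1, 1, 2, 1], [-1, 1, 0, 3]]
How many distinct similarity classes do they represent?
Characteristic polynomials: χ_{M1} = (x - 2)^4, χ_{M2} = (x - 2)^4, χ_{M3} = (x - 2)^4, χ_{M4} = (x - 2)^4.

{M1, M4}: invariant factors x - 2, x - 2, (x - 2)^2.

{M2, M3}: invariant factors x - 2, (x - 2)^3.

Matrices are similar if and only if their invariant-factor lists agree; the partition into similarity classes is {M1, M4}, {M2, M3}.

2 classes: {M1, M4}, {M2, M3}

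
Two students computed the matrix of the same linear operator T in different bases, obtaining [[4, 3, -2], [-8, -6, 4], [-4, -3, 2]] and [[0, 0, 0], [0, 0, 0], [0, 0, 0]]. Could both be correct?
No.

Both have characteristic polynomial x^3, but the minimal polynomial of A is x^2 while the minimal polynomial of B is x. The minimal polynomial is a similarity invariant, so A and B are not similar.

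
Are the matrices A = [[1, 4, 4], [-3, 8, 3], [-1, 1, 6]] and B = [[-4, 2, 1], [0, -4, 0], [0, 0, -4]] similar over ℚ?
No.

trace(A) = 15 but trace(B) = -12. The trace is a similarity invariant, so A and B are not similar.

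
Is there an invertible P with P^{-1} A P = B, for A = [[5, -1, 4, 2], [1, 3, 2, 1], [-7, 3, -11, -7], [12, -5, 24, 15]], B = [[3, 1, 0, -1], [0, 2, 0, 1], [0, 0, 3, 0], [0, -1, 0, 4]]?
Both have characteristic polynomial (x - 3)^4, but the minimal polynomial of A is (x - 3)^3 while the minimal polynomial of B is (x - 3)^2. The minimal polynomial is a similarity invariant, so A and B are not similar.

No.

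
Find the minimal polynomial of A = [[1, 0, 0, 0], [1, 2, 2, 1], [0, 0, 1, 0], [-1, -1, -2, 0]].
The characteristic polynomial factors as (x - 1)^4. The minimal polynomial is ∏(x - λ)^{k_λ} where k_λ is the size of the largest Jordan block at λ.

For λ = 1: rank(A - I) = 1, and the largest Jordan block has size 2 (the smallest k with rank((A - I)^k) = rank((A - I)^(k+1))).

So m_A(x) = (x - 1)^2.

m_A(x) = (x - 1)^2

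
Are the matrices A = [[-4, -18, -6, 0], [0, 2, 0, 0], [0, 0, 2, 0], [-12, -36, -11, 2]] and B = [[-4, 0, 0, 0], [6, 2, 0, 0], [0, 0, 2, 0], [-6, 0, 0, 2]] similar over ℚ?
Both have characteristic polynomial (x - 2)^3(x + 4), but the minimal polynomial of A is (x - 2)^2(x + 4) while the minimal polynomial of B is (x - 2)(x + 4). The minimal polynomial is a similarity invariant, so A and B are not similar.

No.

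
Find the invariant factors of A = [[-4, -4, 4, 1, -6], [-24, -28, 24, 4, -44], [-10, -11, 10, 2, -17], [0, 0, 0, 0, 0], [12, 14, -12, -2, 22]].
x, x^2, x^2

The Jordan structure of A has elementary divisors x^2, x^2, x. Arranging the block sizes at each eigenvalue in decreasing order and taking row products gives the invariant factors.

Invariant factors (smallest first, each dividing the next): x, x^2, x^2.

Check: the last factor x^2 is the minimal polynomial, and the product x^5 is the characteristic polynomial.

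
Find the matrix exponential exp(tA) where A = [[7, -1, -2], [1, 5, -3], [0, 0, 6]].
e^{tA} = [[(t + 1)*e^{6*t}, -t*e^{6*t}, t*(t - 4)*e^{6*t}/2], [t*e^{6*t}, (1 - t)*e^{6*t}, t*(t - 6)*e^{6*t}/2], [0, 0, e^{6*t}]]

A has Jordan form J = [[6, 1, 0], [0, 6, 1], [0, 0, 6]] with A = PJP^{-1}, so e^{tA} = P e^{tJ} P^{-1}.

For a Jordan block J_k(λ), e^{tJ_k(λ)} = e^{λt} · (I + tN + t^2 N^2/2! + ... + t^{k-1} N^{k-1}/(k-1)!) where N is the nilpotent superdiagonal part.

Assembling the blocks and conjugating back gives the entries of e^{tA} as shown above.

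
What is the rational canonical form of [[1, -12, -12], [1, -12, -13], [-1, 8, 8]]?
The invariant factors of A (the non-unit diagonal entries of the Smith normal form of xI - A over ℚ[x]) are (x + 2)(x^2 + x + 2), each dividing the next. The characteristic polynomial is their product, (x + 2)(x^2 + x + 2).

The rational canonical form is the block-diagonal matrix of companion matrices C(f_i):
R = [[0, 0, -4], [1, 0, -4], [0, 1, -3]].

Note the characteristic polynomial does not split into linear factors over ℚ, so A has no Jordan form over ℚ; the rational canonical form exists over any field.

R = [[0, 0, -4], [1, 0, -4], [0, 1, -3]]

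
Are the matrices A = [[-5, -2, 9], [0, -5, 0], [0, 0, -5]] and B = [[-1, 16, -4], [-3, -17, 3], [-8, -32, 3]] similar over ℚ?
Yes.

Two matrices over a field are similar if and only if they have the same invariant factors.

Both A and B have characteristic polynomial (x + 5)^3 and minimal polynomial (x + 5)^2. Computing further, both have invariant factors x + 5, (x + 5)^2. Hence A and B are similar.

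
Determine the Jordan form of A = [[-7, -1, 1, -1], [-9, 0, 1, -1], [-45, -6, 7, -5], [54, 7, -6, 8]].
The characteristic polynomial is det(xI - A) = (x - 2)^4, so the eigenvalues are 2 (algebraic multiplicity 4).

For λ = 2: rank(A - 2I) = 2, rank((A - 2I)^2) = 1, rank((A - 2I)^3) = 0. The eigenspace has dimension 4 - 2 = 2, so there are 2 Jordan blocks; the rank sequence gives block sizes [3, 1].

Assembling the blocks gives the Jordan form J above.

J = [[2, 1, 0, 0], [0, 2, 1, 0], [0, 0, 2, 0], [0, 0, 0, 2]]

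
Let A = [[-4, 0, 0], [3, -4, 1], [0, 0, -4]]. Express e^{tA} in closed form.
e^{tA} = [[e^{-4*t}, 0, 0], [3*t*e^{-4*t}, e^{-4*t}, t*e^{-4*t}], [0, 0, e^{-4*t}]]

A has Jordan form J = [[-4, 1, 0], [0, -4, 0], [0, 0, -4]] with A = PJP^{-1}, so e^{tA} = P e^{tJ} P^{-1}.

For a Jordan block J_k(λ), e^{tJ_k(λ)} = e^{λt} · (I + tN + t^2 N^2/2! + ... + t^{k-1} N^{k-1}/(k-1)!) where N is the nilpotent superdiagonal part.

Assembling the blocks and conjugating back gives the entries of e^{tA} as shown above.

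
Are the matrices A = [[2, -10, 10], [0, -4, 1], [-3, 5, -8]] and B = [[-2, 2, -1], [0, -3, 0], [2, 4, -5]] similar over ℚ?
No.

Both have characteristic polynomial (x + 3)^2(x + 4), but the minimal polynomial of A is (x + 3)^2(x + 4) while the minimal polynomial of B is (x + 3)(x + 4). The minimal polynomial is a similarity invariant, so A and B are not similar.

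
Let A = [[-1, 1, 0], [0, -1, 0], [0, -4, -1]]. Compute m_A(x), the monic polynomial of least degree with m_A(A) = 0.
The characteristic polynomial factors as (x + 1)^3. The minimal polynomial is ∏(x - λ)^{k_λ} where k_λ is the size of the largest Jordan block at λ.

For λ = -1: rank(A + I) = 1, and the largest Jordan block has size 2 (the smallest k with rank((A + I)^k) = rank((A + I)^(k+1))).

So m_A(x) = (x + 1)^2.

m_A(x) = (x + 1)^2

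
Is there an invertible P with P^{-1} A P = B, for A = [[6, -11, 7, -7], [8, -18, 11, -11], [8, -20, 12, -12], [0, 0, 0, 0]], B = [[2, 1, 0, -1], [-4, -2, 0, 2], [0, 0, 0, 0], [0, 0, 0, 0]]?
Both have characteristic polynomial x^4, but the minimal polynomial of A is x^3 while the minimal polynomial of B is x^2. The minimal polynomial is a similarity invariant, so A and B are not similar.

No.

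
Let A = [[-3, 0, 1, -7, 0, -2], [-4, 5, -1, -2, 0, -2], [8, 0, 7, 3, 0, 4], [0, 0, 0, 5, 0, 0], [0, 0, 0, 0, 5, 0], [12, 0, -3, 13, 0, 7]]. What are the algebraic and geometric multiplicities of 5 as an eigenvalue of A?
algebraic multiplicity 5, geometric multiplicity 3

The characteristic polynomial is (x - 5)^5(x - 1), so the factor x - 5 appears with exponent 5: the algebraic multiplicity is 5.

rank(A - 5I) = 3, so the eigenspace has dimension 6 - 3 = 3: the geometric multiplicity is 3.

Since 3 < 5, A is not diagonalizable.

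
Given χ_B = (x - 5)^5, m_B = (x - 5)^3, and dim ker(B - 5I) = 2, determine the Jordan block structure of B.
λ = 5: algebraic multiplicity 5 (exponent in χ_B), largest block size 3 (exponent in m_B), 2 blocks (geometric multiplicity). These force block sizes [3, 2].

Jordan blocks: (5, 3), (5, 2)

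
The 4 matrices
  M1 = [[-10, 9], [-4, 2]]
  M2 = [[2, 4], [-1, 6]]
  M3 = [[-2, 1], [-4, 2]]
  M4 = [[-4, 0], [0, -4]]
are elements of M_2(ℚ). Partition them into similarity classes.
4 classes: {M1}, {M2}, {M3}, {M4}

Characteristic polynomials: χ_{M1} = (x + 4)^2, χ_{M2} = (x - 4)^2, χ_{M3} = x^2, χ_{M4} = (x + 4)^2.

{M1}: invariant factors (x + 4)^2.

{M2}: invariant factors (x - 4)^2.

{M3}: invariant factors x^2.

{M4}: invariant factors x + 4, x + 4.

Matrices are similar if and only if their invariant-factor lists agree; the partition into similarity classes is {M1}, {M2}, {M3}, {M4}.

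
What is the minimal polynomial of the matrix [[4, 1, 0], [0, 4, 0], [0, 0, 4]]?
m_A(x) = (x - 4)^2

The characteristic polynomial factors as (x - 4)^3. The minimal polynomial is ∏(x - λ)^{k_λ} where k_λ is the size of the largest Jordan block at λ.

For λ = 4: rank(A - 4I) = 1, and the largest Jordan block has size 2 (the smallest k with rank((A - 4I)^k) = rank((A - 4I)^(k+1))).

So m_A(x) = (x - 4)^2.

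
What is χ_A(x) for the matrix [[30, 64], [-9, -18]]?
χ_A(x) = (x - 6)^2

xI - A = [[x - 30, -64], [9, x + 18]].

Expanding det(xI - A) along the first row:
det(xI - A) = + (x - 30)·det([[x + 18]]) - (-64)·det([[9]]).

Evaluating gives χ_A(x) = x^2 - 12x + 36 = (x - 6)^2.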